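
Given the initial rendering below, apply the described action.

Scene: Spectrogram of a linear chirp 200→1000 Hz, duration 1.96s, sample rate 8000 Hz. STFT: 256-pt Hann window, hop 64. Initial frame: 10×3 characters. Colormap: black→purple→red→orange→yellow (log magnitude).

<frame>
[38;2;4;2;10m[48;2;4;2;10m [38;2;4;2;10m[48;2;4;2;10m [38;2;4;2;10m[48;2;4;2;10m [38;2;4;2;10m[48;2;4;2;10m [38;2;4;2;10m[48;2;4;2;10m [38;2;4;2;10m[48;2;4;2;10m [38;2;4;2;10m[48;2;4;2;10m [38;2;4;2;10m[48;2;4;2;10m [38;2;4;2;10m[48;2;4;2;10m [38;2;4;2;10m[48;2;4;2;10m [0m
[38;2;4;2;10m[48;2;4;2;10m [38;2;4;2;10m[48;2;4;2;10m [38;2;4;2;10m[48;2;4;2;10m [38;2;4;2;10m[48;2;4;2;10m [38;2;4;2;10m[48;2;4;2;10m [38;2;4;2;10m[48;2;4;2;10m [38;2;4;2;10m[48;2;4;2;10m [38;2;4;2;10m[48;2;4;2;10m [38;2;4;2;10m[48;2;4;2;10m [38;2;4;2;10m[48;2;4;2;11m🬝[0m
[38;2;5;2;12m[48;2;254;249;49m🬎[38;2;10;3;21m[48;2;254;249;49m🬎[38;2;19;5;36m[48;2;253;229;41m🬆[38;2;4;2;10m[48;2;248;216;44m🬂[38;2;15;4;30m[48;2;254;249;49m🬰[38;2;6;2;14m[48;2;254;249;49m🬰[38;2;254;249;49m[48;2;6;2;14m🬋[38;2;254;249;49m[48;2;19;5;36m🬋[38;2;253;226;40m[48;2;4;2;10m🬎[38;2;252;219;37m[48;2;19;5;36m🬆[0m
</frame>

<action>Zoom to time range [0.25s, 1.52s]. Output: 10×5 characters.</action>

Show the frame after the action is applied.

<frame>
[38;2;4;2;10m[48;2;4;2;10m [38;2;4;2;10m[48;2;4;2;10m [38;2;4;2;10m[48;2;4;2;10m [38;2;4;2;10m[48;2;4;2;10m [38;2;4;2;10m[48;2;4;2;10m [38;2;4;2;10m[48;2;4;2;10m [38;2;4;2;10m[48;2;4;2;10m [38;2;4;2;10m[48;2;4;2;10m [38;2;4;2;10m[48;2;4;2;10m [38;2;4;2;10m[48;2;4;2;10m [0m
[38;2;4;2;10m[48;2;4;2;10m [38;2;4;2;10m[48;2;4;2;10m [38;2;4;2;10m[48;2;4;2;10m [38;2;4;2;10m[48;2;4;2;10m [38;2;4;2;10m[48;2;4;2;10m [38;2;4;2;10m[48;2;4;2;10m [38;2;4;2;10m[48;2;4;2;10m [38;2;4;2;10m[48;2;4;2;10m [38;2;4;2;10m[48;2;4;2;10m [38;2;4;2;10m[48;2;4;2;10m [0m
[38;2;4;2;10m[48;2;4;2;10m [38;2;4;2;10m[48;2;4;2;10m [38;2;4;2;10m[48;2;4;2;10m [38;2;4;2;10m[48;2;4;2;10m [38;2;4;2;10m[48;2;4;2;10m [38;2;4;2;10m[48;2;4;2;10m [38;2;4;2;10m[48;2;4;2;10m [38;2;4;2;10m[48;2;4;2;10m [38;2;4;2;10m[48;2;4;2;10m [38;2;4;2;10m[48;2;4;2;10m [0m
[38;2;4;2;10m[48;2;4;2;10m [38;2;4;2;10m[48;2;4;2;10m [38;2;4;2;10m[48;2;4;2;11m🬝[38;2;4;2;10m[48;2;4;2;11m🬎[38;2;4;2;10m[48;2;5;2;11m🬎[38;2;4;2;10m[48;2;6;2;14m🬎[38;2;4;2;10m[48;2;8;2;17m🬎[38;2;6;2;13m[48;2;24;6;43m🬝[38;2;11;3;22m[48;2;111;28;85m🬝[38;2;4;2;10m[48;2;252;219;37m🬎[0m
[38;2;32;8;47m[48;2;254;249;49m🬰[38;2;13;3;25m[48;2;254;249;49m🬰[38;2;254;249;49m[48;2;13;3;25m🬋[38;2;254;249;49m[48;2;33;8;44m🬋[38;2;253;232;42m[48;2;5;2;11m🬎[38;2;253;231;42m[48;2;67;18;34m🬆[38;2;254;249;49m[48;2;20;5;37m🬂[38;2;254;249;49m[48;2;7;2;16m🬂[38;2;254;249;49m[48;2;5;2;12m🬂[38;2;254;249;49m[48;2;4;2;11m🬂[0m
</frame>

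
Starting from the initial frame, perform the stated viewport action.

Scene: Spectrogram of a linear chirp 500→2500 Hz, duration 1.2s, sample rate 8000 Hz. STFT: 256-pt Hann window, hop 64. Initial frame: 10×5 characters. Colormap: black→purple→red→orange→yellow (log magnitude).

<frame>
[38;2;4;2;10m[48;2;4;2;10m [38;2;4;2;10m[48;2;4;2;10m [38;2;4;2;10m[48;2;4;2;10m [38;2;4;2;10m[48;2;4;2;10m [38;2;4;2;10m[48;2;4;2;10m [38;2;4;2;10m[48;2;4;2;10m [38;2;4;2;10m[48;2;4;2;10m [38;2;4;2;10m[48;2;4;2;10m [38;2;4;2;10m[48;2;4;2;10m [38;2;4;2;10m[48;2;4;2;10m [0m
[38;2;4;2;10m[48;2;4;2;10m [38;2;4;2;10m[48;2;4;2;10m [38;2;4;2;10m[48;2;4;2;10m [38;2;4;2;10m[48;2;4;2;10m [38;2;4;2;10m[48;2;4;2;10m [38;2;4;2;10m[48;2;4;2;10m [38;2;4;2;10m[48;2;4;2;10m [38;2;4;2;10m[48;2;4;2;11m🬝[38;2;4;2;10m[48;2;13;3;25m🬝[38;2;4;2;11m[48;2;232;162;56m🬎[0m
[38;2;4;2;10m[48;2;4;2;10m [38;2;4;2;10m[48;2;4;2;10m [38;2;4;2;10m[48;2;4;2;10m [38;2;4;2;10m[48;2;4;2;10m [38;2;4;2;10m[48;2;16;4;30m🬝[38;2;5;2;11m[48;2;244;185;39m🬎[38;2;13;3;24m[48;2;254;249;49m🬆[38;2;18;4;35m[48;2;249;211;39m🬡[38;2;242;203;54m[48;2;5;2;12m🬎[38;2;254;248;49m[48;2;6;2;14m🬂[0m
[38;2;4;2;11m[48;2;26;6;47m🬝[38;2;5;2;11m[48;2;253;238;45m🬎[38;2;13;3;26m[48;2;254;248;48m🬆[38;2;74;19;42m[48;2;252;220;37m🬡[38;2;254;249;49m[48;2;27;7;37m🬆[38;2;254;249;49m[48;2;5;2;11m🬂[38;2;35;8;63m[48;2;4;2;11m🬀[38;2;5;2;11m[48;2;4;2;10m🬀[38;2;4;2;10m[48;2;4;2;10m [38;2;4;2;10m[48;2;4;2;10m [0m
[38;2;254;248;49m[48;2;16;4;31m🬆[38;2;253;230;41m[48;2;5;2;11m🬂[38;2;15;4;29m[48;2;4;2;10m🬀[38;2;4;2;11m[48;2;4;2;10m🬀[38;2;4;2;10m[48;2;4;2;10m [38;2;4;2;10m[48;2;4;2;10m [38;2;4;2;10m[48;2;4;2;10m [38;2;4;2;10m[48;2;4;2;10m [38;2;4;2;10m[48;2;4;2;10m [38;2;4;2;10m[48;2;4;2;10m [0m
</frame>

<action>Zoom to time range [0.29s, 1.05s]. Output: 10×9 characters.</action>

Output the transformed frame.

<frame>
[38;2;4;2;10m[48;2;4;2;10m [38;2;4;2;10m[48;2;4;2;10m [38;2;4;2;10m[48;2;4;2;10m [38;2;4;2;10m[48;2;4;2;10m [38;2;4;2;10m[48;2;4;2;10m [38;2;4;2;10m[48;2;4;2;10m [38;2;4;2;10m[48;2;4;2;10m [38;2;4;2;10m[48;2;4;2;10m [38;2;4;2;10m[48;2;4;2;10m [38;2;4;2;10m[48;2;4;2;10m [0m
[38;2;4;2;10m[48;2;4;2;10m [38;2;4;2;10m[48;2;4;2;10m [38;2;4;2;10m[48;2;4;2;10m [38;2;4;2;10m[48;2;4;2;10m [38;2;4;2;10m[48;2;4;2;10m [38;2;4;2;10m[48;2;4;2;10m [38;2;4;2;10m[48;2;4;2;10m [38;2;4;2;10m[48;2;4;2;10m [38;2;4;2;10m[48;2;4;2;10m [38;2;4;2;10m[48;2;4;2;10m [0m
[38;2;4;2;10m[48;2;4;2;10m [38;2;4;2;10m[48;2;4;2;10m [38;2;4;2;10m[48;2;4;2;10m [38;2;4;2;10m[48;2;4;2;10m [38;2;4;2;10m[48;2;4;2;10m [38;2;4;2;10m[48;2;4;2;10m [38;2;4;2;10m[48;2;4;2;10m [38;2;4;2;10m[48;2;4;2;10m [38;2;4;2;10m[48;2;4;2;10m [38;2;4;2;10m[48;2;4;2;10m [0m
[38;2;4;2;10m[48;2;4;2;10m [38;2;4;2;10m[48;2;4;2;10m [38;2;4;2;10m[48;2;4;2;10m [38;2;4;2;10m[48;2;4;2;10m [38;2;4;2;10m[48;2;4;2;10m [38;2;4;2;10m[48;2;4;2;10m [38;2;4;2;10m[48;2;4;2;10m [38;2;4;2;10m[48;2;5;2;11m🬝[38;2;4;2;10m[48;2;10;3;20m🬝[38;2;10;3;21m[48;2;249;150;10m🬝[0m
[38;2;4;2;10m[48;2;4;2;10m [38;2;4;2;10m[48;2;4;2;10m [38;2;4;2;10m[48;2;4;2;10m [38;2;4;2;10m[48;2;4;2;11m🬝[38;2;4;2;10m[48;2;7;2;15m🬝[38;2;7;2;16m[48;2;155;39;83m🬝[38;2;12;3;25m[48;2;254;249;49m🬎[38;2;11;3;23m[48;2;253;229;41m🬂[38;2;254;243;46m[48;2;101;25;64m🬍[38;2;253;234;43m[48;2;15;4;29m🬆[0m
[38;2;4;2;10m[48;2;5;2;13m🬝[38;2;5;2;12m[48;2;30;7;54m🬝[38;2;7;2;15m[48;2;231;159;57m🬎[38;2;17;4;32m[48;2;253;238;44m🬆[38;2;102;26;65m[48;2;253;240;45m🬡[38;2;244;207;51m[48;2;11;3;22m🬎[38;2;242;180;42m[48;2;12;3;24m🬂[38;2;32;8;58m[48;2;5;2;12m🬀[38;2;6;2;14m[48;2;4;2;10m🬀[38;2;4;2;10m[48;2;4;2;10m [0m
[38;2;71;18;57m[48;2;253;231;42m🬂[38;2;253;233;43m[48;2;21;5;39m🬎[38;2;254;249;49m[48;2;14;3;27m🬂[38;2;199;51;80m[48;2;9;3;19m🬀[38;2;9;3;18m[48;2;4;2;10m🬀[38;2;5;2;11m[48;2;4;2;10m🬀[38;2;4;2;10m[48;2;4;2;10m [38;2;4;2;10m[48;2;4;2;10m [38;2;4;2;10m[48;2;4;2;10m [38;2;4;2;10m[48;2;4;2;10m [0m
[38;2;16;4;30m[48;2;4;2;11m🬀[38;2;5;2;12m[48;2;4;2;10m🬀[38;2;4;2;10m[48;2;4;2;10m [38;2;4;2;10m[48;2;4;2;10m [38;2;4;2;10m[48;2;4;2;10m [38;2;4;2;10m[48;2;4;2;10m [38;2;4;2;10m[48;2;4;2;10m [38;2;4;2;10m[48;2;4;2;10m [38;2;4;2;10m[48;2;4;2;10m [38;2;4;2;10m[48;2;4;2;10m [0m
[38;2;4;2;10m[48;2;4;2;10m [38;2;4;2;10m[48;2;4;2;10m [38;2;4;2;10m[48;2;4;2;10m [38;2;4;2;10m[48;2;4;2;10m [38;2;4;2;10m[48;2;4;2;10m [38;2;4;2;10m[48;2;4;2;10m [38;2;4;2;10m[48;2;4;2;10m [38;2;4;2;10m[48;2;4;2;10m [38;2;4;2;10m[48;2;4;2;10m [38;2;4;2;10m[48;2;4;2;10m [0m
</frame>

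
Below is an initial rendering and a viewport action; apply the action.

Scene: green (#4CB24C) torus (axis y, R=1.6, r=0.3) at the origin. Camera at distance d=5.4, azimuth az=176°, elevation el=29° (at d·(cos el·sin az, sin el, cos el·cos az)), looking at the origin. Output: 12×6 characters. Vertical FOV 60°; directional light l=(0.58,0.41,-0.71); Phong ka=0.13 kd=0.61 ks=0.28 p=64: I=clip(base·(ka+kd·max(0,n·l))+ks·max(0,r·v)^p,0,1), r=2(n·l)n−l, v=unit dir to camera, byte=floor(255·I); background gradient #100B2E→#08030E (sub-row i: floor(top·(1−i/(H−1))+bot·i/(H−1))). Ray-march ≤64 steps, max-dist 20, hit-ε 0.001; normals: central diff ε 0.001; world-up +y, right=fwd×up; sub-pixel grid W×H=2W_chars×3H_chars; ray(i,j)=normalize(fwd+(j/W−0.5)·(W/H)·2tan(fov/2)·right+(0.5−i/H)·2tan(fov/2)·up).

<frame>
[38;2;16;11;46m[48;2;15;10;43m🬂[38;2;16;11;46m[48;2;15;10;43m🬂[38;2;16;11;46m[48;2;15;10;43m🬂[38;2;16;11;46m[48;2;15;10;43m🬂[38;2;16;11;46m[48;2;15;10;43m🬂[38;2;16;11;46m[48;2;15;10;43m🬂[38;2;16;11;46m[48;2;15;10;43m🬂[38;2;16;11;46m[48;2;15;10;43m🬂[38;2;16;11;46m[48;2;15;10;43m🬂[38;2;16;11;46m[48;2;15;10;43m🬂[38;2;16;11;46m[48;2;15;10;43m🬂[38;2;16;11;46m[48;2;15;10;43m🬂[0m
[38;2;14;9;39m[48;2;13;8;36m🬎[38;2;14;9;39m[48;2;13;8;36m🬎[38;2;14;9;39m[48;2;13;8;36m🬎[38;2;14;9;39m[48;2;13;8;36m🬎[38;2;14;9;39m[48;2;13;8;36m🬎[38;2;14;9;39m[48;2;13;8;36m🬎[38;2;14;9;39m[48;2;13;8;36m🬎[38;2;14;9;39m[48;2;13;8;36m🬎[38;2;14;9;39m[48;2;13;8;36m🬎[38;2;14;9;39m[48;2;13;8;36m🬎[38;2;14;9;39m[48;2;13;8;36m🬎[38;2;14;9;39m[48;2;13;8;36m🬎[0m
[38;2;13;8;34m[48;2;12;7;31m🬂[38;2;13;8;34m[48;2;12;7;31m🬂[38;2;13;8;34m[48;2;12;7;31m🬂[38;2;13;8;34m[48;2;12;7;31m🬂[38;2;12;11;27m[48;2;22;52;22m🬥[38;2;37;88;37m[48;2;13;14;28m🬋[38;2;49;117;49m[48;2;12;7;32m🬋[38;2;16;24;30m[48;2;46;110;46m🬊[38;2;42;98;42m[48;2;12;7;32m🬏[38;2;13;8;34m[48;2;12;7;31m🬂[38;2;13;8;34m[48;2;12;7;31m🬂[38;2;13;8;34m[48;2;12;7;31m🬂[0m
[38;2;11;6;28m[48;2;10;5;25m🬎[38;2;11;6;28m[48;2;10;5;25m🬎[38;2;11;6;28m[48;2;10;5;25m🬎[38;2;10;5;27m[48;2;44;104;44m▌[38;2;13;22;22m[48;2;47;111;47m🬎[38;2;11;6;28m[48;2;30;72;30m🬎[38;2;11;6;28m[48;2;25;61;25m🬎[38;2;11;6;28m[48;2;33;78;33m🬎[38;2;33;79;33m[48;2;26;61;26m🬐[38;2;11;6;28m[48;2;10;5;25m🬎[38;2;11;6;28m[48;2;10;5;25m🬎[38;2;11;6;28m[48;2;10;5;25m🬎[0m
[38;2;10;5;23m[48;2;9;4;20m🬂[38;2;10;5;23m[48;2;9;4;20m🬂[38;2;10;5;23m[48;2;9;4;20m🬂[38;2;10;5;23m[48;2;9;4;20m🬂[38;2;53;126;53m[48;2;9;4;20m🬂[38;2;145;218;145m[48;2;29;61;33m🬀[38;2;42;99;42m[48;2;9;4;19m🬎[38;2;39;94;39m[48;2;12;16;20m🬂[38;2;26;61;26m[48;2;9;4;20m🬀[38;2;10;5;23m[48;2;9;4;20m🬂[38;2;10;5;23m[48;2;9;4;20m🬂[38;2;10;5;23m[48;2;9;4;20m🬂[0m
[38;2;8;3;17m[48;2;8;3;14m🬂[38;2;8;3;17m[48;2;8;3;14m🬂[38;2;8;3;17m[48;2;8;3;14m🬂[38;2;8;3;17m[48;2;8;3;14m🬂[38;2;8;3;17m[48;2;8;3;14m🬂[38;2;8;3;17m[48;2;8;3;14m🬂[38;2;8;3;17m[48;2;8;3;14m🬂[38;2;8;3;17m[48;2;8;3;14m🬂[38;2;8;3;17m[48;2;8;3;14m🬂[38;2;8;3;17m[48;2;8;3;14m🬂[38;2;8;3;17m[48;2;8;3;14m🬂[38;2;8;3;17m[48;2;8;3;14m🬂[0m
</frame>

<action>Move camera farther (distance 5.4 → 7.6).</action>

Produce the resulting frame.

<frame>
[38;2;16;11;46m[48;2;15;10;43m🬂[38;2;16;11;46m[48;2;15;10;43m🬂[38;2;16;11;46m[48;2;15;10;43m🬂[38;2;16;11;46m[48;2;15;10;43m🬂[38;2;16;11;46m[48;2;15;10;43m🬂[38;2;16;11;46m[48;2;15;10;43m🬂[38;2;16;11;46m[48;2;15;10;43m🬂[38;2;16;11;46m[48;2;15;10;43m🬂[38;2;16;11;46m[48;2;15;10;43m🬂[38;2;16;11;46m[48;2;15;10;43m🬂[38;2;16;11;46m[48;2;15;10;43m🬂[38;2;16;11;46m[48;2;15;10;43m🬂[0m
[38;2;14;9;39m[48;2;13;8;36m🬎[38;2;14;9;39m[48;2;13;8;36m🬎[38;2;14;9;39m[48;2;13;8;36m🬎[38;2;14;9;39m[48;2;13;8;36m🬎[38;2;14;9;39m[48;2;13;8;36m🬎[38;2;14;9;39m[48;2;13;8;36m🬎[38;2;14;9;39m[48;2;13;8;36m🬎[38;2;14;9;39m[48;2;13;8;36m🬎[38;2;14;9;39m[48;2;13;8;36m🬎[38;2;14;9;39m[48;2;13;8;36m🬎[38;2;14;9;39m[48;2;13;8;36m🬎[38;2;14;9;39m[48;2;13;8;36m🬎[0m
[38;2;13;8;34m[48;2;12;7;31m🬂[38;2;13;8;34m[48;2;12;7;31m🬂[38;2;13;8;34m[48;2;12;7;31m🬂[38;2;13;8;34m[48;2;12;7;31m🬂[38;2;12;7;32m[48;2;28;67;28m🬝[38;2;12;7;33m[48;2;25;59;25m🬎[38;2;12;7;33m[48;2;44;103;44m🬎[38;2;15;19;32m[48;2;54;127;54m🬬[38;2;13;8;34m[48;2;12;7;31m🬂[38;2;13;8;34m[48;2;12;7;31m🬂[38;2;13;8;34m[48;2;12;7;31m🬂[38;2;13;8;34m[48;2;12;7;31m🬂[0m
[38;2;11;6;28m[48;2;10;5;25m🬎[38;2;11;6;28m[48;2;10;5;25m🬎[38;2;11;6;28m[48;2;10;5;25m🬎[38;2;11;6;28m[48;2;10;5;25m🬎[38;2;49;116;49m[48;2;10;9;23m🬇[38;2;15;20;28m[48;2;68;141;68m🬎[38;2;11;6;28m[48;2;46;109;46m🬎[38;2;31;73;31m[48;2;10;5;27m🬜[38;2;11;6;28m[48;2;10;5;25m🬎[38;2;11;6;28m[48;2;10;5;25m🬎[38;2;11;6;28m[48;2;10;5;25m🬎[38;2;11;6;28m[48;2;10;5;25m🬎[0m
[38;2;10;5;23m[48;2;9;4;20m🬂[38;2;10;5;23m[48;2;9;4;20m🬂[38;2;10;5;23m[48;2;9;4;20m🬂[38;2;10;5;23m[48;2;9;4;20m🬂[38;2;10;5;23m[48;2;9;4;20m🬂[38;2;10;5;23m[48;2;9;4;20m🬂[38;2;10;5;23m[48;2;9;4;20m🬂[38;2;10;5;23m[48;2;9;4;20m🬂[38;2;10;5;23m[48;2;9;4;20m🬂[38;2;10;5;23m[48;2;9;4;20m🬂[38;2;10;5;23m[48;2;9;4;20m🬂[38;2;10;5;23m[48;2;9;4;20m🬂[0m
[38;2;8;3;17m[48;2;8;3;14m🬂[38;2;8;3;17m[48;2;8;3;14m🬂[38;2;8;3;17m[48;2;8;3;14m🬂[38;2;8;3;17m[48;2;8;3;14m🬂[38;2;8;3;17m[48;2;8;3;14m🬂[38;2;8;3;17m[48;2;8;3;14m🬂[38;2;8;3;17m[48;2;8;3;14m🬂[38;2;8;3;17m[48;2;8;3;14m🬂[38;2;8;3;17m[48;2;8;3;14m🬂[38;2;8;3;17m[48;2;8;3;14m🬂[38;2;8;3;17m[48;2;8;3;14m🬂[38;2;8;3;17m[48;2;8;3;14m🬂[0m
</frame>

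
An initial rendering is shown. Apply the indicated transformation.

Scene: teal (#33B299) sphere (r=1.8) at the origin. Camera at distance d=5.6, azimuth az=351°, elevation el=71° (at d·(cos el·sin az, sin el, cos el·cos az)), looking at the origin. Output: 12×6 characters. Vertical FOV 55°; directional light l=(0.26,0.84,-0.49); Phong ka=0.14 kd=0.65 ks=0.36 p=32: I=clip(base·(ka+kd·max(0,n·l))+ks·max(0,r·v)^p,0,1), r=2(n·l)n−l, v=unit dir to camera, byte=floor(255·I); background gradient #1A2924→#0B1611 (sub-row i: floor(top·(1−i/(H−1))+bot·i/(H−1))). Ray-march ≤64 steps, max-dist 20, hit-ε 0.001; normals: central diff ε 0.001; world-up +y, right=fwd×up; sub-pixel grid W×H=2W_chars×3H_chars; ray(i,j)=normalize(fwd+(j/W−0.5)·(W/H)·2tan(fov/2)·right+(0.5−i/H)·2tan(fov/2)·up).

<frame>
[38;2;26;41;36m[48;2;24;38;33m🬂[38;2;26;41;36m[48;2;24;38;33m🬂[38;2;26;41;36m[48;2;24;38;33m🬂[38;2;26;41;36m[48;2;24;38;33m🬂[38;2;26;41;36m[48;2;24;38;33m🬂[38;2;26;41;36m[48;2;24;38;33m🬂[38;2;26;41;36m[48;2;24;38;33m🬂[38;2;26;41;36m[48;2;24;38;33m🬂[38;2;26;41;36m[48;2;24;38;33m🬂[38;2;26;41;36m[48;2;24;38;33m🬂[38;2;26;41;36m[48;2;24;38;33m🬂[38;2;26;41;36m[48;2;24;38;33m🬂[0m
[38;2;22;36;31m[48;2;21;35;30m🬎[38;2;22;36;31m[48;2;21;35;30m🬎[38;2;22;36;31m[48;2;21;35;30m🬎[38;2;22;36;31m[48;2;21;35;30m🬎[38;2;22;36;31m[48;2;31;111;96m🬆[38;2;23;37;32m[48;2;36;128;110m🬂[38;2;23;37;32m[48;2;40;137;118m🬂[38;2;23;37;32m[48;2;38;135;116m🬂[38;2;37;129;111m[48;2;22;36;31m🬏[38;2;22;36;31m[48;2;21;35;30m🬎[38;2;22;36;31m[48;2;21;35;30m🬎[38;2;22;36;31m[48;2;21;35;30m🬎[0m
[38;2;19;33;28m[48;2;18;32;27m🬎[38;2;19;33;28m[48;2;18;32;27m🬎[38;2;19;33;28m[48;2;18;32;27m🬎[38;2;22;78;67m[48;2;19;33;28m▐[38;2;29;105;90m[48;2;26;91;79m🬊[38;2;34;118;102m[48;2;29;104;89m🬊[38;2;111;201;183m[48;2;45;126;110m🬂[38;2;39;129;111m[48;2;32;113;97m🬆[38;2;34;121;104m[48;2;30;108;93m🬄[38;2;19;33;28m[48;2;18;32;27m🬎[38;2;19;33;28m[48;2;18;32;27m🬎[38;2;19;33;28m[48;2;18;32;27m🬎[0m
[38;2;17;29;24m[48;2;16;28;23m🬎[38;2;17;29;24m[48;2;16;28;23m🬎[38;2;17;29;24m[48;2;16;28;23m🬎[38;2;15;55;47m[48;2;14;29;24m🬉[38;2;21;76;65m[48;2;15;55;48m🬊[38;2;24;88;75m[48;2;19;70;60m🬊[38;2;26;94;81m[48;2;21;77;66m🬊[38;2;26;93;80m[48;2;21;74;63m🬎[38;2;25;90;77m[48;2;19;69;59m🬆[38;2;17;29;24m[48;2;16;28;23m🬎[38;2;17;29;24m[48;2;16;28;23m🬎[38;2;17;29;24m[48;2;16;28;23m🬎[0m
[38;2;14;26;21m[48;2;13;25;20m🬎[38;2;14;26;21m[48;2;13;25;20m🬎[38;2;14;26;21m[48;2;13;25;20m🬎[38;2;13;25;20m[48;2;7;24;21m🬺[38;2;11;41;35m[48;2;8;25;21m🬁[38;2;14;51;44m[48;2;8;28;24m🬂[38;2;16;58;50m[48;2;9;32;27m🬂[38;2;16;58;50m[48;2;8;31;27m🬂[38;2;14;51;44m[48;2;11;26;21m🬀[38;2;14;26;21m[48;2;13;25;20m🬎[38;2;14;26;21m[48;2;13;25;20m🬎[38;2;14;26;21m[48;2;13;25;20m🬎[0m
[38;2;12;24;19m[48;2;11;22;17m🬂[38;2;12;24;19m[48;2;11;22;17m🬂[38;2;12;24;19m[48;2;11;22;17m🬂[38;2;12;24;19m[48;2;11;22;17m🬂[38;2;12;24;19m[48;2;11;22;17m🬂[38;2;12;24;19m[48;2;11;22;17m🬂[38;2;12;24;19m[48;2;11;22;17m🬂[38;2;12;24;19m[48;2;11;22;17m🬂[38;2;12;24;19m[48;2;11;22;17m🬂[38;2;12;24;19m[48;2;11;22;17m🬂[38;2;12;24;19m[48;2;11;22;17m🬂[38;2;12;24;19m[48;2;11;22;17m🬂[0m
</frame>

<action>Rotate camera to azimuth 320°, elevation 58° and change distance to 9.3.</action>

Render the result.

<frame>
[38;2;26;41;36m[48;2;24;38;33m🬂[38;2;26;41;36m[48;2;24;38;33m🬂[38;2;26;41;36m[48;2;24;38;33m🬂[38;2;26;41;36m[48;2;24;38;33m🬂[38;2;26;41;36m[48;2;24;38;33m🬂[38;2;26;41;36m[48;2;24;38;33m🬂[38;2;26;41;36m[48;2;24;38;33m🬂[38;2;26;41;36m[48;2;24;38;33m🬂[38;2;26;41;36m[48;2;24;38;33m🬂[38;2;26;41;36m[48;2;24;38;33m🬂[38;2;26;41;36m[48;2;24;38;33m🬂[38;2;26;41;36m[48;2;24;38;33m🬂[0m
[38;2;22;36;31m[48;2;21;35;30m🬎[38;2;22;36;31m[48;2;21;35;30m🬎[38;2;22;36;31m[48;2;21;35;30m🬎[38;2;22;36;31m[48;2;21;35;30m🬎[38;2;22;36;31m[48;2;21;35;30m🬎[38;2;22;36;31m[48;2;21;35;30m🬎[38;2;22;36;31m[48;2;21;35;30m🬎[38;2;22;36;31m[48;2;21;35;30m🬎[38;2;22;36;31m[48;2;21;35;30m🬎[38;2;22;36;31m[48;2;21;35;30m🬎[38;2;22;36;31m[48;2;21;35;30m🬎[38;2;22;36;31m[48;2;21;35;30m🬎[0m
[38;2;19;33;28m[48;2;18;32;27m🬎[38;2;19;33;28m[48;2;18;32;27m🬎[38;2;19;33;28m[48;2;18;32;27m🬎[38;2;19;33;28m[48;2;18;32;27m🬎[38;2;19;33;28m[48;2;25;89;77m🬝[38;2;20;34;29m[48;2;35;117;101m🬀[38;2;125;210;193m[48;2;32;114;98m🬃[38;2;27;95;81m[48;2;19;42;36m🬓[38;2;19;33;28m[48;2;18;32;27m🬎[38;2;19;33;28m[48;2;18;32;27m🬎[38;2;19;33;28m[48;2;18;32;27m🬎[38;2;19;33;28m[48;2;18;32;27m🬎[0m
[38;2;17;29;24m[48;2;16;28;23m🬎[38;2;17;29;24m[48;2;16;28;23m🬎[38;2;17;29;24m[48;2;16;28;23m🬎[38;2;17;29;24m[48;2;16;28;23m🬎[38;2;18;65;56m[48;2;15;29;24m🬁[38;2;21;74;64m[48;2;10;35;30m🬂[38;2;20;71;61m[48;2;9;34;29m🬂[38;2;14;52;45m[48;2;9;27;23m🬂[38;2;17;29;24m[48;2;16;28;23m🬎[38;2;17;29;24m[48;2;16;28;23m🬎[38;2;17;29;24m[48;2;16;28;23m🬎[38;2;17;29;24m[48;2;16;28;23m🬎[0m
[38;2;14;26;21m[48;2;13;25;20m🬎[38;2;14;26;21m[48;2;13;25;20m🬎[38;2;14;26;21m[48;2;13;25;20m🬎[38;2;14;26;21m[48;2;13;25;20m🬎[38;2;14;26;21m[48;2;13;25;20m🬎[38;2;13;25;20m[48;2;7;24;21m🬺[38;2;7;24;21m[48;2;13;25;20m🬂[38;2;14;26;21m[48;2;13;25;20m🬎[38;2;14;26;21m[48;2;13;25;20m🬎[38;2;14;26;21m[48;2;13;25;20m🬎[38;2;14;26;21m[48;2;13;25;20m🬎[38;2;14;26;21m[48;2;13;25;20m🬎[0m
[38;2;12;24;19m[48;2;11;22;17m🬂[38;2;12;24;19m[48;2;11;22;17m🬂[38;2;12;24;19m[48;2;11;22;17m🬂[38;2;12;24;19m[48;2;11;22;17m🬂[38;2;12;24;19m[48;2;11;22;17m🬂[38;2;12;24;19m[48;2;11;22;17m🬂[38;2;12;24;19m[48;2;11;22;17m🬂[38;2;12;24;19m[48;2;11;22;17m🬂[38;2;12;24;19m[48;2;11;22;17m🬂[38;2;12;24;19m[48;2;11;22;17m🬂[38;2;12;24;19m[48;2;11;22;17m🬂[38;2;12;24;19m[48;2;11;22;17m🬂[0m
</frame>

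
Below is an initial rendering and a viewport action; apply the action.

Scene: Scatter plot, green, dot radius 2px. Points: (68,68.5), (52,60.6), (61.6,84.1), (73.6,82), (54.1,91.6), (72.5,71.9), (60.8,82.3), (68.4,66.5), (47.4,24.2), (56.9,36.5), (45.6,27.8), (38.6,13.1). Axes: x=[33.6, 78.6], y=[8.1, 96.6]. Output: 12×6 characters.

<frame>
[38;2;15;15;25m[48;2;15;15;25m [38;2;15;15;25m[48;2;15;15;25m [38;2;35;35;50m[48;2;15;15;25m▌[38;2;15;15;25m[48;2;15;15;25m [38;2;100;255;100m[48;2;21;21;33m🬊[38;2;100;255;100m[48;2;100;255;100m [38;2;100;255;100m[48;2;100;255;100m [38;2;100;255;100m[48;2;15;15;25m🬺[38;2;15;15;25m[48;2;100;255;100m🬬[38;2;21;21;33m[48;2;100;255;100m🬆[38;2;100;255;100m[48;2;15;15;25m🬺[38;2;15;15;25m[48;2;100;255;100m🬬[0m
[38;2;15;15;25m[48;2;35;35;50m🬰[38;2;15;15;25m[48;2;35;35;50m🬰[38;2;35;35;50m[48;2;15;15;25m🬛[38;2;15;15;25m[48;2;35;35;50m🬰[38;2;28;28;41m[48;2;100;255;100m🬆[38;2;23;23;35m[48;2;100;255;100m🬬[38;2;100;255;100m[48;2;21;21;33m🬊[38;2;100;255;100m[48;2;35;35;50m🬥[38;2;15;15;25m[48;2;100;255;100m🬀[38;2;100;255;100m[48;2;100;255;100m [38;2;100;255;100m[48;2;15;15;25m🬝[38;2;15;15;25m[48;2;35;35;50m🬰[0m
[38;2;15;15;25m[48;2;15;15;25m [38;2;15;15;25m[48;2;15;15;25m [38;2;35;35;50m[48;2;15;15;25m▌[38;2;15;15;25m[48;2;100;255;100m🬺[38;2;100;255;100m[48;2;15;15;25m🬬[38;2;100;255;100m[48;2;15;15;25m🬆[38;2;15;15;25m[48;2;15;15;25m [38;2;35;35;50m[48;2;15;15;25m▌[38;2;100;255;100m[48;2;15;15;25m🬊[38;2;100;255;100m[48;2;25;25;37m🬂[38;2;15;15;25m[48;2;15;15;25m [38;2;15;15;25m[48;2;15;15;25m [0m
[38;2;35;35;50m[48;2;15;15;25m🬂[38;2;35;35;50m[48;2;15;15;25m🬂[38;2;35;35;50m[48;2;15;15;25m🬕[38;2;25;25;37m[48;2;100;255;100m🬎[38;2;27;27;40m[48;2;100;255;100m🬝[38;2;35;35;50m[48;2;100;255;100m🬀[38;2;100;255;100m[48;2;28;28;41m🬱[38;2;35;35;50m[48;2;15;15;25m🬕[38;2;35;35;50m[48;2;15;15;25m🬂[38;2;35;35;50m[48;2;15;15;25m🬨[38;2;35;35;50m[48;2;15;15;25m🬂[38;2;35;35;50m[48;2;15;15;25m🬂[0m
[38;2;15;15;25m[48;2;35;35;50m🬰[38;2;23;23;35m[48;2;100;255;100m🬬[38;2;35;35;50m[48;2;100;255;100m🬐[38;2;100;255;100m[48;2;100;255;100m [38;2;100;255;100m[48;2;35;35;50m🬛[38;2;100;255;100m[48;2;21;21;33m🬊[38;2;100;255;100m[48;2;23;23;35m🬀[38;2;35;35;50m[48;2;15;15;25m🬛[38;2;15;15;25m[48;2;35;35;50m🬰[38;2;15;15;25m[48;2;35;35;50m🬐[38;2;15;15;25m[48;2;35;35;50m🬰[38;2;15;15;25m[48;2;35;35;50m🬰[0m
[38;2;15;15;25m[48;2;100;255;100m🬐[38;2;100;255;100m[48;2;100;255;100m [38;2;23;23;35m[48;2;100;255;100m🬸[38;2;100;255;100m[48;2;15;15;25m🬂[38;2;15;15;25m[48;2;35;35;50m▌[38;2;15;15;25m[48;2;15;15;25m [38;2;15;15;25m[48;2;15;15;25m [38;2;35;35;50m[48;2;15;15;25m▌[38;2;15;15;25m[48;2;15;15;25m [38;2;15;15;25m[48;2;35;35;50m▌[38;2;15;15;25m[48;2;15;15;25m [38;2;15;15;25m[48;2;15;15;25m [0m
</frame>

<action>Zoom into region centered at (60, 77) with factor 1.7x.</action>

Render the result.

<frame>
[38;2;15;15;25m[48;2;15;15;25m [38;2;15;15;25m[48;2;15;15;25m [38;2;27;27;40m[48;2;100;255;100m🬝[38;2;15;15;25m[48;2;100;255;100m🬊[38;2;15;15;25m[48;2;35;35;50m▌[38;2;15;15;25m[48;2;15;15;25m [38;2;15;15;25m[48;2;15;15;25m [38;2;35;35;50m[48;2;15;15;25m▌[38;2;15;15;25m[48;2;15;15;25m [38;2;15;15;25m[48;2;35;35;50m▌[38;2;15;15;25m[48;2;15;15;25m [38;2;15;15;25m[48;2;15;15;25m [0m
[38;2;15;15;25m[48;2;35;35;50m🬰[38;2;15;15;25m[48;2;35;35;50m🬰[38;2;100;255;100m[48;2;28;28;41m🬊[38;2;100;255;100m[48;2;15;15;25m🬝[38;2;100;255;100m[48;2;31;31;45m🬀[38;2;23;23;35m[48;2;100;255;100m🬝[38;2;21;21;33m[48;2;100;255;100m🬊[38;2;35;35;50m[48;2;15;15;25m🬛[38;2;15;15;25m[48;2;35;35;50m🬰[38;2;15;15;25m[48;2;35;35;50m🬐[38;2;15;15;25m[48;2;35;35;50m🬰[38;2;21;21;33m[48;2;100;255;100m🬆[0m
[38;2;15;15;25m[48;2;15;15;25m [38;2;15;15;25m[48;2;15;15;25m [38;2;35;35;50m[48;2;15;15;25m▌[38;2;15;15;25m[48;2;15;15;25m [38;2;15;15;25m[48;2;35;35;50m▌[38;2;100;255;100m[48;2;15;15;25m🬊[38;2;100;255;100m[48;2;15;15;25m🬝[38;2;100;255;100m[48;2;23;23;35m🬀[38;2;15;15;25m[48;2;15;15;25m [38;2;15;15;25m[48;2;35;35;50m▌[38;2;15;15;25m[48;2;100;255;100m🬺[38;2;100;255;100m[48;2;100;255;100m [0m
[38;2;35;35;50m[48;2;15;15;25m🬂[38;2;35;35;50m[48;2;15;15;25m🬂[38;2;27;27;40m[48;2;100;255;100m🬬[38;2;35;35;50m[48;2;15;15;25m🬂[38;2;35;35;50m[48;2;15;15;25m🬨[38;2;35;35;50m[48;2;15;15;25m🬂[38;2;35;35;50m[48;2;15;15;25m🬂[38;2;35;35;50m[48;2;15;15;25m🬕[38;2;28;28;41m[48;2;100;255;100m🬆[38;2;100;255;100m[48;2;35;35;50m🬺[38;2;35;35;50m[48;2;100;255;100m🬀[38;2;100;255;100m[48;2;100;255;100m [0m
[38;2;15;15;25m[48;2;35;35;50m🬰[38;2;15;15;25m[48;2;100;255;100m🬐[38;2;100;255;100m[48;2;100;255;100m [38;2;19;19;30m[48;2;100;255;100m🬸[38;2;15;15;25m[48;2;35;35;50m🬐[38;2;15;15;25m[48;2;35;35;50m🬰[38;2;15;15;25m[48;2;35;35;50m🬰[38;2;35;35;50m[48;2;15;15;25m🬛[38;2;23;23;35m[48;2;100;255;100m🬺[38;2;100;255;100m[48;2;28;28;41m🬆[38;2;15;15;25m[48;2;35;35;50m🬰[38;2;100;255;100m[48;2;23;23;35m🬀[0m
[38;2;15;15;25m[48;2;15;15;25m [38;2;15;15;25m[48;2;15;15;25m [38;2;100;255;100m[48;2;23;23;35m🬀[38;2;15;15;25m[48;2;15;15;25m [38;2;15;15;25m[48;2;35;35;50m▌[38;2;15;15;25m[48;2;15;15;25m [38;2;15;15;25m[48;2;15;15;25m [38;2;35;35;50m[48;2;15;15;25m▌[38;2;15;15;25m[48;2;15;15;25m [38;2;15;15;25m[48;2;35;35;50m▌[38;2;15;15;25m[48;2;15;15;25m [38;2;15;15;25m[48;2;15;15;25m [0m
</frame>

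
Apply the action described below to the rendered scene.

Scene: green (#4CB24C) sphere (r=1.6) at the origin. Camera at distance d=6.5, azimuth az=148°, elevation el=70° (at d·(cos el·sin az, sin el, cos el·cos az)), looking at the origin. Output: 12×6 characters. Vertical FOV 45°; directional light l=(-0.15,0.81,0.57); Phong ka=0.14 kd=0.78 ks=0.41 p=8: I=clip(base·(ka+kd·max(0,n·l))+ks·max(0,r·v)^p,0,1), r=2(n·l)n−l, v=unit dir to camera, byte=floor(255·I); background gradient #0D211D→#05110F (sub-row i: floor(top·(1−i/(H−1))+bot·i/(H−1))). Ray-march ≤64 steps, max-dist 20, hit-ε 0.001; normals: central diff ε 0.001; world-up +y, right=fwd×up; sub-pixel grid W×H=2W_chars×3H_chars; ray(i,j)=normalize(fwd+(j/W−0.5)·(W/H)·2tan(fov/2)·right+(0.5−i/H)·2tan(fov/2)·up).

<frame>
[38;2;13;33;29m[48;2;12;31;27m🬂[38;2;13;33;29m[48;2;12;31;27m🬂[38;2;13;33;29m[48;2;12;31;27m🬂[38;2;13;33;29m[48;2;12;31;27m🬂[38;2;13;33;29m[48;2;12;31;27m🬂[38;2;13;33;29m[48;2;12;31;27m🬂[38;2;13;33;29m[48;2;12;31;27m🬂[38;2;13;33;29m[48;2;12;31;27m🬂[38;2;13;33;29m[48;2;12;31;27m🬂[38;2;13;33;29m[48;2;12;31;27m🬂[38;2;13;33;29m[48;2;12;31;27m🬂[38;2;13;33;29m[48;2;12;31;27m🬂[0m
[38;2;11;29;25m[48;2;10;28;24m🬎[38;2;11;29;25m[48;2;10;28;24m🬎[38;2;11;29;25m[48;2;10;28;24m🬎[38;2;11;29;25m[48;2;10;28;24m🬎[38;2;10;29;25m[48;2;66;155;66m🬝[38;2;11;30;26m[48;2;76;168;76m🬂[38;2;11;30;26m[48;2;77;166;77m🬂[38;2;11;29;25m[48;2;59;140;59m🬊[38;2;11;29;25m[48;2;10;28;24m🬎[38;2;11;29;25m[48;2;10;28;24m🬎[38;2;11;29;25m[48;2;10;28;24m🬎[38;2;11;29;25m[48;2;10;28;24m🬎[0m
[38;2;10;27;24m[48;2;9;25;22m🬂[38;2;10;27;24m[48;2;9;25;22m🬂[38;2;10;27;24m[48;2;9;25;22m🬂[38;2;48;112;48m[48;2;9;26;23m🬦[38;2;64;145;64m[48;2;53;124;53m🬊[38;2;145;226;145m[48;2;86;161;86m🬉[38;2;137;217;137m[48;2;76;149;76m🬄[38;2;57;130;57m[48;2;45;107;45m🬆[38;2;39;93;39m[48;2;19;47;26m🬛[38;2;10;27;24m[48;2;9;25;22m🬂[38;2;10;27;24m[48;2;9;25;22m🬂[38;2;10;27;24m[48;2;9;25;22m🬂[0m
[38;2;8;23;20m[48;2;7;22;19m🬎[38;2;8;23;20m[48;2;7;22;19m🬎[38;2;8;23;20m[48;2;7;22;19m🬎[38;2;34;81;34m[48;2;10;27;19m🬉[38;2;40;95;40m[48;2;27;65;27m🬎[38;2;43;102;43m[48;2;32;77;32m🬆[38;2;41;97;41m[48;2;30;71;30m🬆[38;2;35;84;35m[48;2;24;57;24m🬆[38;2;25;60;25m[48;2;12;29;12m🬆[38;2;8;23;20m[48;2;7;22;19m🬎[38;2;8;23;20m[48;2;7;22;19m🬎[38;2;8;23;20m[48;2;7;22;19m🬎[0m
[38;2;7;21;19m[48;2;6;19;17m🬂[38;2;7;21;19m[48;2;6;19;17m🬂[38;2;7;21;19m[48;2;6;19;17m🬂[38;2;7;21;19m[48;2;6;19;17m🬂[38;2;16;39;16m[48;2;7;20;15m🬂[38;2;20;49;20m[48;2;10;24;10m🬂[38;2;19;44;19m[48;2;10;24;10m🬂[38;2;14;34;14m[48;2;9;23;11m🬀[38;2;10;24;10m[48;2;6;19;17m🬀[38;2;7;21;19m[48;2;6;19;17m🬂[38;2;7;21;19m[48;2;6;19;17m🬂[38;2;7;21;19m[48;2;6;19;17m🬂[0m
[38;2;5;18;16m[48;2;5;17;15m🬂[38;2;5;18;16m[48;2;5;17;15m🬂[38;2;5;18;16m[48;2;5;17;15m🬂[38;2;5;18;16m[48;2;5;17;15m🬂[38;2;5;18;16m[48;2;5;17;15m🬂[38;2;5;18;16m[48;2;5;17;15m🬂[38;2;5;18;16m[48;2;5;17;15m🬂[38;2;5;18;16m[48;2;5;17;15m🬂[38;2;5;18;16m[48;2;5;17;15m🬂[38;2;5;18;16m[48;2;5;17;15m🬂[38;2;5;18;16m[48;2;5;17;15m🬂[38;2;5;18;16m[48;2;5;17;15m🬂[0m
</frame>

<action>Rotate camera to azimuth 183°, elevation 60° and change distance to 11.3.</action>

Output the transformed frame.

<frame>
[38;2;13;33;29m[48;2;12;31;27m🬂[38;2;13;33;29m[48;2;12;31;27m🬂[38;2;13;33;29m[48;2;12;31;27m🬂[38;2;13;33;29m[48;2;12;31;27m🬂[38;2;13;33;29m[48;2;12;31;27m🬂[38;2;13;33;29m[48;2;12;31;27m🬂[38;2;13;33;29m[48;2;12;31;27m🬂[38;2;13;33;29m[48;2;12;31;27m🬂[38;2;13;33;29m[48;2;12;31;27m🬂[38;2;13;33;29m[48;2;12;31;27m🬂[38;2;13;33;29m[48;2;12;31;27m🬂[38;2;13;33;29m[48;2;12;31;27m🬂[0m
[38;2;11;29;25m[48;2;10;28;24m🬎[38;2;11;29;25m[48;2;10;28;24m🬎[38;2;11;29;25m[48;2;10;28;24m🬎[38;2;11;29;25m[48;2;10;28;24m🬎[38;2;11;29;25m[48;2;10;28;24m🬎[38;2;11;29;25m[48;2;10;28;24m🬎[38;2;11;29;25m[48;2;10;28;24m🬎[38;2;11;29;25m[48;2;10;28;24m🬎[38;2;11;29;25m[48;2;10;28;24m🬎[38;2;11;29;25m[48;2;10;28;24m🬎[38;2;11;29;25m[48;2;10;28;24m🬎[38;2;11;29;25m[48;2;10;28;24m🬎[0m
[38;2;10;27;24m[48;2;9;25;22m🬂[38;2;10;27;24m[48;2;9;25;22m🬂[38;2;10;27;24m[48;2;9;25;22m🬂[38;2;10;27;24m[48;2;9;25;22m🬂[38;2;10;27;24m[48;2;9;25;22m🬂[38;2;10;27;24m[48;2;50;114;50m🬂[38;2;10;27;24m[48;2;95;174;95m🬁[38;2;56;133;56m[48;2;9;26;23m🬓[38;2;10;27;24m[48;2;9;25;22m🬂[38;2;10;27;24m[48;2;9;25;22m🬂[38;2;10;27;24m[48;2;9;25;22m🬂[38;2;10;27;24m[48;2;9;25;22m🬂[0m
[38;2;8;23;20m[48;2;7;22;19m🬎[38;2;8;23;20m[48;2;7;22;19m🬎[38;2;8;23;20m[48;2;7;22;19m🬎[38;2;8;23;20m[48;2;7;22;19m🬎[38;2;7;22;19m[48;2;10;24;10m🬺[38;2;27;65;27m[48;2;11;27;11m🬂[38;2;36;85;36m[48;2;15;36;15m🬂[38;2;33;78;33m[48;2;11;29;17m🬂[38;2;8;23;20m[48;2;7;22;19m🬎[38;2;8;23;20m[48;2;7;22;19m🬎[38;2;8;23;20m[48;2;7;22;19m🬎[38;2;8;23;20m[48;2;7;22;19m🬎[0m
[38;2;7;21;19m[48;2;6;19;17m🬂[38;2;7;21;19m[48;2;6;19;17m🬂[38;2;7;21;19m[48;2;6;19;17m🬂[38;2;7;21;19m[48;2;6;19;17m🬂[38;2;7;21;19m[48;2;6;19;17m🬂[38;2;7;21;19m[48;2;6;19;17m🬂[38;2;10;24;10m[48;2;6;19;17m🬀[38;2;7;21;19m[48;2;6;19;17m🬂[38;2;7;21;19m[48;2;6;19;17m🬂[38;2;7;21;19m[48;2;6;19;17m🬂[38;2;7;21;19m[48;2;6;19;17m🬂[38;2;7;21;19m[48;2;6;19;17m🬂[0m
[38;2;5;18;16m[48;2;5;17;15m🬂[38;2;5;18;16m[48;2;5;17;15m🬂[38;2;5;18;16m[48;2;5;17;15m🬂[38;2;5;18;16m[48;2;5;17;15m🬂[38;2;5;18;16m[48;2;5;17;15m🬂[38;2;5;18;16m[48;2;5;17;15m🬂[38;2;5;18;16m[48;2;5;17;15m🬂[38;2;5;18;16m[48;2;5;17;15m🬂[38;2;5;18;16m[48;2;5;17;15m🬂[38;2;5;18;16m[48;2;5;17;15m🬂[38;2;5;18;16m[48;2;5;17;15m🬂[38;2;5;18;16m[48;2;5;17;15m🬂[0m
</frame>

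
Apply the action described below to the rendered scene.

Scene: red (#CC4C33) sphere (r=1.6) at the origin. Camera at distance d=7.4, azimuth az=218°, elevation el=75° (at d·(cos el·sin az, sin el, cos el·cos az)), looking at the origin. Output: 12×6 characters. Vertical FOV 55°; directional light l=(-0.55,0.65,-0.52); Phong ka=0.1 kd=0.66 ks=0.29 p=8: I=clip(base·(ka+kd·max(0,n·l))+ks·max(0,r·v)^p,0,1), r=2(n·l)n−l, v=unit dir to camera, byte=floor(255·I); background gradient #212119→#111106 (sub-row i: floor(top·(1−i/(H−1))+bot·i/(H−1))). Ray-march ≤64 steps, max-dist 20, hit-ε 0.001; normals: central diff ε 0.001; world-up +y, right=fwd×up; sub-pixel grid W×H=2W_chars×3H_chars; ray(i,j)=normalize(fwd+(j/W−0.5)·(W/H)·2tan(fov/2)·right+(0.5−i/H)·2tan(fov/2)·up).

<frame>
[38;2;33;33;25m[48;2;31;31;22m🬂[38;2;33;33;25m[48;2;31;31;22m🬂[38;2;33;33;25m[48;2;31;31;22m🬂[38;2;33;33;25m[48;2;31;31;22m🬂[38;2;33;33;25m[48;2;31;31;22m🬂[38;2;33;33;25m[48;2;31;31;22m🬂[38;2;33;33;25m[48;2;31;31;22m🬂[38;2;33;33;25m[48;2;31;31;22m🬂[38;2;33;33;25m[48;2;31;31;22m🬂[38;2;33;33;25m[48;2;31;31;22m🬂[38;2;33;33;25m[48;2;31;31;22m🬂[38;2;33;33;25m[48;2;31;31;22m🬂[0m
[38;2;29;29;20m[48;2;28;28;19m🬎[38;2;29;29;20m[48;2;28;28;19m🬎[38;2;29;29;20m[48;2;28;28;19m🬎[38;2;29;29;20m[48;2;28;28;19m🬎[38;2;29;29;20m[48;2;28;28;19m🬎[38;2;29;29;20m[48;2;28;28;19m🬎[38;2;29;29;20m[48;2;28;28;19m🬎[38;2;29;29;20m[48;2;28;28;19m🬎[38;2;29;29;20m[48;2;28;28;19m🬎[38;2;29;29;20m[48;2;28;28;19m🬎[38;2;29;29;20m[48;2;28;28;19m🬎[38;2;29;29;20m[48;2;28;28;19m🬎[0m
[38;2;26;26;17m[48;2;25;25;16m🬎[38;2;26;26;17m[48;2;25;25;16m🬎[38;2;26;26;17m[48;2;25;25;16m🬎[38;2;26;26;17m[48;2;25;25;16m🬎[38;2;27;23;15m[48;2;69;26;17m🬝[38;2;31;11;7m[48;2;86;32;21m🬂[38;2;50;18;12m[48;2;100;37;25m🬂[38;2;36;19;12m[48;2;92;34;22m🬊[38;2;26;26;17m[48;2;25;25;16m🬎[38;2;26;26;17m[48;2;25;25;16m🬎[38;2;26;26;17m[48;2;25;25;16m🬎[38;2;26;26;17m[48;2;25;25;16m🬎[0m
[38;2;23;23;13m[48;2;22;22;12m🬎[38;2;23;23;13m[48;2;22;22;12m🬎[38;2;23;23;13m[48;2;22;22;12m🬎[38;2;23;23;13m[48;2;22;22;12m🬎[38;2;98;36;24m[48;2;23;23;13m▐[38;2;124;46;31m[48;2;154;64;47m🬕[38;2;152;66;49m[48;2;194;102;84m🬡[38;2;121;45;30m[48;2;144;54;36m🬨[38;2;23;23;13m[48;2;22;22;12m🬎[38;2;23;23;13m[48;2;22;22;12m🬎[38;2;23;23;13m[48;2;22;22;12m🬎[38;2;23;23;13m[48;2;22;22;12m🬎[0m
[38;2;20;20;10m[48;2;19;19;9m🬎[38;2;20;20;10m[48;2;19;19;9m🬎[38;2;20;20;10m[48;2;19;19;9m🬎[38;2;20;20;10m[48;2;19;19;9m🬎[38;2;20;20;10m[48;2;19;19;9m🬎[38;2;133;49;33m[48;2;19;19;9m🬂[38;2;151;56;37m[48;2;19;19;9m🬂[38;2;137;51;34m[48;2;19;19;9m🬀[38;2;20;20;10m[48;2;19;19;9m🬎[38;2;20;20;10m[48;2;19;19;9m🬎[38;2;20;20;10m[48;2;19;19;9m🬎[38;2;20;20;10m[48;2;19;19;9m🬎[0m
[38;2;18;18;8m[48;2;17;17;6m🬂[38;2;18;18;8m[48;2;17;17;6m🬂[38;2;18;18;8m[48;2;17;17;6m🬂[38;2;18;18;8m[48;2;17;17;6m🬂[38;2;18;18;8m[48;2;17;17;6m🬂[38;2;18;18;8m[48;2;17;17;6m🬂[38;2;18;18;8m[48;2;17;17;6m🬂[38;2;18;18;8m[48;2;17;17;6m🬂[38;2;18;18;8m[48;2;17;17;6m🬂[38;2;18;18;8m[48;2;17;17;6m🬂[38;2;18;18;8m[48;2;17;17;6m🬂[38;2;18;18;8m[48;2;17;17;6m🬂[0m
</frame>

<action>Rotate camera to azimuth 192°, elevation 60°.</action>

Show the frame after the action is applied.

<frame>
[38;2;33;33;25m[48;2;31;31;22m🬂[38;2;33;33;25m[48;2;31;31;22m🬂[38;2;33;33;25m[48;2;31;31;22m🬂[38;2;33;33;25m[48;2;31;31;22m🬂[38;2;33;33;25m[48;2;31;31;22m🬂[38;2;33;33;25m[48;2;31;31;22m🬂[38;2;33;33;25m[48;2;31;31;22m🬂[38;2;33;33;25m[48;2;31;31;22m🬂[38;2;33;33;25m[48;2;31;31;22m🬂[38;2;33;33;25m[48;2;31;31;22m🬂[38;2;33;33;25m[48;2;31;31;22m🬂[38;2;33;33;25m[48;2;31;31;22m🬂[0m
[38;2;29;29;20m[48;2;28;28;19m🬎[38;2;29;29;20m[48;2;28;28;19m🬎[38;2;29;29;20m[48;2;28;28;19m🬎[38;2;29;29;20m[48;2;28;28;19m🬎[38;2;29;29;20m[48;2;28;28;19m🬎[38;2;29;29;20m[48;2;28;28;19m🬎[38;2;29;29;20m[48;2;28;28;19m🬎[38;2;29;29;20m[48;2;28;28;19m🬎[38;2;29;29;20m[48;2;28;28;19m🬎[38;2;29;29;20m[48;2;28;28;19m🬎[38;2;29;29;20m[48;2;28;28;19m🬎[38;2;29;29;20m[48;2;28;28;19m🬎[0m
[38;2;26;26;17m[48;2;25;25;16m🬎[38;2;26;26;17m[48;2;25;25;16m🬎[38;2;26;26;17m[48;2;25;25;16m🬎[38;2;26;26;17m[48;2;25;25;16m🬎[38;2;26;22;15m[48;2;56;20;14m🬝[38;2;58;21;14m[48;2;101;37;24m🬆[38;2;98;36;24m[48;2;134;52;36m🬆[38;2;27;27;18m[48;2;119;44;30m🬁[38;2;26;26;17m[48;2;25;25;16m🬎[38;2;26;26;17m[48;2;25;25;16m🬎[38;2;26;26;17m[48;2;25;25;16m🬎[38;2;26;26;17m[48;2;25;25;16m🬎[0m
[38;2;23;23;13m[48;2;22;22;12m🬎[38;2;23;23;13m[48;2;22;22;12m🬎[38;2;23;23;13m[48;2;22;22;12m🬎[38;2;23;23;13m[48;2;22;22;12m🬎[38;2;63;23;15m[48;2;23;23;13m▐[38;2;124;46;31m[48;2;101;37;25m▐[38;2;206;112;94m[48;2;155;66;49m🬉[38;2;167;71;52m[48;2;145;53;36m🬄[38;2;23;23;13m[48;2;22;22;12m🬎[38;2;23;23;13m[48;2;22;22;12m🬎[38;2;23;23;13m[48;2;22;22;12m🬎[38;2;23;23;13m[48;2;22;22;12m🬎[0m
[38;2;20;20;10m[48;2;19;19;9m🬎[38;2;20;20;10m[48;2;19;19;9m🬎[38;2;20;20;10m[48;2;19;19;9m🬎[38;2;20;20;10m[48;2;19;19;9m🬎[38;2;20;20;10m[48;2;19;19;9m🬎[38;2;91;33;22m[48;2;19;19;9m🬂[38;2;130;48;32m[48;2;19;19;9m🬂[38;2;129;48;32m[48;2;19;19;9m🬀[38;2;20;20;10m[48;2;19;19;9m🬎[38;2;20;20;10m[48;2;19;19;9m🬎[38;2;20;20;10m[48;2;19;19;9m🬎[38;2;20;20;10m[48;2;19;19;9m🬎[0m
[38;2;18;18;8m[48;2;17;17;6m🬂[38;2;18;18;8m[48;2;17;17;6m🬂[38;2;18;18;8m[48;2;17;17;6m🬂[38;2;18;18;8m[48;2;17;17;6m🬂[38;2;18;18;8m[48;2;17;17;6m🬂[38;2;18;18;8m[48;2;17;17;6m🬂[38;2;18;18;8m[48;2;17;17;6m🬂[38;2;18;18;8m[48;2;17;17;6m🬂[38;2;18;18;8m[48;2;17;17;6m🬂[38;2;18;18;8m[48;2;17;17;6m🬂[38;2;18;18;8m[48;2;17;17;6m🬂[38;2;18;18;8m[48;2;17;17;6m🬂[0m
</frame>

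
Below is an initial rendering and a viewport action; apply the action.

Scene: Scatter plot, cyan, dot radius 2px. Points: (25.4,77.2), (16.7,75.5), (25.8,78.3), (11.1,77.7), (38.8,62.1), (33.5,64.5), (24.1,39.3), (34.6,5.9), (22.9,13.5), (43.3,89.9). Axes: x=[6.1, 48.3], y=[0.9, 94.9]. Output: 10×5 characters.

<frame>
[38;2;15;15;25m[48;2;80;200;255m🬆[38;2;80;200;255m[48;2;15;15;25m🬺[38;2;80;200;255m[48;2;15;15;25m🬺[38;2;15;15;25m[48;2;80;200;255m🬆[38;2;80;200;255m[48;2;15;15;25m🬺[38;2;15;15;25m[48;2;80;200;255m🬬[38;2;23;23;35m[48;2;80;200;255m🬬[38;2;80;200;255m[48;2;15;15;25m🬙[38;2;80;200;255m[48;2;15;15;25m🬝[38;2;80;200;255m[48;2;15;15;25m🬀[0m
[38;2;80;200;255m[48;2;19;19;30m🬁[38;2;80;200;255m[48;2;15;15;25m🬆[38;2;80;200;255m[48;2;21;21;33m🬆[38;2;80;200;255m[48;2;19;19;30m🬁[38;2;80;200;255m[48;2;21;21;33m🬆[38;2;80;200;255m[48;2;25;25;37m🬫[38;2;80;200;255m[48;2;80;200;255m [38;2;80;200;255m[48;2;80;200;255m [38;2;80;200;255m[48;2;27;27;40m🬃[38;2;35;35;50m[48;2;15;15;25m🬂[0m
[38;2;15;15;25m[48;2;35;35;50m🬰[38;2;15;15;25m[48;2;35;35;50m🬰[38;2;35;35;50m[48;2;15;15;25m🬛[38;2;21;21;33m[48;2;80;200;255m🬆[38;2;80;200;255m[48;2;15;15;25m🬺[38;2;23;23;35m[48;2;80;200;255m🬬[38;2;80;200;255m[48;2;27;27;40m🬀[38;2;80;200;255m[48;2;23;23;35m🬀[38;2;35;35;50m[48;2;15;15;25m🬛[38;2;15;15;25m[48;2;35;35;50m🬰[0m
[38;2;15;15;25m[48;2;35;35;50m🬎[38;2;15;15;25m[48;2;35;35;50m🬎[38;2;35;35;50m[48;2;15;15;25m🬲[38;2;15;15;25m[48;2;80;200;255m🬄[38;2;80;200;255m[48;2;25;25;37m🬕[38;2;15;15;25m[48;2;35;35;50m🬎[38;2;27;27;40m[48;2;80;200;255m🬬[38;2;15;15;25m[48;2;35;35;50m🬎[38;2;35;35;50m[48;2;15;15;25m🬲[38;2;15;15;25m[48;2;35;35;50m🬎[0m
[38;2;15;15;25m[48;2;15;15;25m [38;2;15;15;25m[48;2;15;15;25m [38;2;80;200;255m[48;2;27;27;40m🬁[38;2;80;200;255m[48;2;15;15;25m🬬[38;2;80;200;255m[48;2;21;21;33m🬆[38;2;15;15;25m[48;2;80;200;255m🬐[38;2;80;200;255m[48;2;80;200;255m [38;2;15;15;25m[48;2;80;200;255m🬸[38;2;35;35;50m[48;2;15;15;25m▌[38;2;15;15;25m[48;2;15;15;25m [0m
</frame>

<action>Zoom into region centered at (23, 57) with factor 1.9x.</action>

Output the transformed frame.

<frame>
[38;2;80;200;255m[48;2;80;200;255m [38;2;15;15;25m[48;2;80;200;255m🬐[38;2;80;200;255m[48;2;80;200;255m [38;2;15;15;25m[48;2;80;200;255m🬸[38;2;80;200;255m[48;2;30;30;43m🬉[38;2;80;200;255m[48;2;80;200;255m [38;2;80;200;255m[48;2;15;15;25m🬝[38;2;15;15;25m[48;2;15;15;25m [38;2;35;35;50m[48;2;15;15;25m▌[38;2;15;15;25m[48;2;80;200;255m🬬[0m
[38;2;80;200;255m[48;2;19;19;30m🬀[38;2;35;35;50m[48;2;15;15;25m🬂[38;2;80;200;255m[48;2;27;27;40m🬀[38;2;35;35;50m[48;2;15;15;25m🬂[38;2;35;35;50m[48;2;15;15;25m🬕[38;2;80;200;255m[48;2;19;19;30m🬁[38;2;35;35;50m[48;2;15;15;25m🬕[38;2;35;35;50m[48;2;15;15;25m🬂[38;2;35;35;50m[48;2;80;200;255m🬐[38;2;80;200;255m[48;2;80;200;255m [0m
[38;2;15;15;25m[48;2;35;35;50m🬰[38;2;15;15;25m[48;2;35;35;50m🬰[38;2;35;35;50m[48;2;15;15;25m🬛[38;2;15;15;25m[48;2;35;35;50m🬰[38;2;35;35;50m[48;2;15;15;25m🬛[38;2;15;15;25m[48;2;35;35;50m🬰[38;2;35;35;50m[48;2;15;15;25m🬛[38;2;15;15;25m[48;2;35;35;50m🬰[38;2;35;35;50m[48;2;15;15;25m🬛[38;2;80;200;255m[48;2;23;23;35m🬀[0m
[38;2;15;15;25m[48;2;35;35;50m🬎[38;2;15;15;25m[48;2;35;35;50m🬎[38;2;35;35;50m[48;2;15;15;25m🬲[38;2;15;15;25m[48;2;35;35;50m🬎[38;2;27;27;40m[48;2;80;200;255m🬝[38;2;15;15;25m[48;2;80;200;255m🬊[38;2;35;35;50m[48;2;15;15;25m🬲[38;2;15;15;25m[48;2;35;35;50m🬎[38;2;35;35;50m[48;2;15;15;25m🬲[38;2;15;15;25m[48;2;35;35;50m🬎[0m
[38;2;15;15;25m[48;2;15;15;25m [38;2;15;15;25m[48;2;15;15;25m [38;2;35;35;50m[48;2;15;15;25m▌[38;2;15;15;25m[48;2;15;15;25m [38;2;80;200;255m[48;2;28;28;41m🬊[38;2;80;200;255m[48;2;15;15;25m🬝[38;2;80;200;255m[48;2;23;23;35m🬀[38;2;15;15;25m[48;2;15;15;25m [38;2;35;35;50m[48;2;15;15;25m▌[38;2;15;15;25m[48;2;15;15;25m [0m
</frame>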